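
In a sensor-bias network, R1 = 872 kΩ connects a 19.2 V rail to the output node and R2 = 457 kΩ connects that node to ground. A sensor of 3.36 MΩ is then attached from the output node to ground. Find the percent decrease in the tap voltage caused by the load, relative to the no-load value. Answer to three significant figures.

8.19 %

The divider's output (Thévenin) resistance is R1‖R2 = 299.9 kΩ.
Fractional drop under load = R_th/(R_th + R_L) = 299.9 / (299.9 + 3360) = 0.08193.
So the output falls by 8.19 %.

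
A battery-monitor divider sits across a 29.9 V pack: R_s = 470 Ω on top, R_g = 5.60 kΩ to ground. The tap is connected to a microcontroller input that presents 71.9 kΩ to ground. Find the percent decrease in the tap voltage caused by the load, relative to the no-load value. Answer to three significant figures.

The divider's output (Thévenin) resistance is R_s‖R_g = 433.6 Ω.
Fractional drop under load = R_th/(R_th + R_L) = 433.6 / (433.6 + 71900) = 0.005995.
So the output falls by 0.599 %.

0.599 %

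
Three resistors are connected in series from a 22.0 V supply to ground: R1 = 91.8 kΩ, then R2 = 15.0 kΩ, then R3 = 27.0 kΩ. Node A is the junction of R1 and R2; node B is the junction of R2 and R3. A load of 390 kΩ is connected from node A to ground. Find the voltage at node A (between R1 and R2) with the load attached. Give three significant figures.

Below node A the series string R2+R3 = 42.00 kΩ sits in parallel with the 390 kΩ load: 37.92 kΩ.
V_A = 22.0 × 37.92/(91.8 + 37.92) = 6.43 V.

V ≈ 6.43 V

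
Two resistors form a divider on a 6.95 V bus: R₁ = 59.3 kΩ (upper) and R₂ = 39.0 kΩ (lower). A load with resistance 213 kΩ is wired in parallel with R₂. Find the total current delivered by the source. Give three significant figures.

I ≈ 0.0753 mA

R₂‖R_L = 32.96 kΩ, so the source sees R₁ + R₂‖R_L = 92.26 kΩ.
I = 6.95 V / 92.26 kΩ = 0.0753 mA.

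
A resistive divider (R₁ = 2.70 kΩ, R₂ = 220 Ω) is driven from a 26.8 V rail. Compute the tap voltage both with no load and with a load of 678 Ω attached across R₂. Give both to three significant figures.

Unloaded: 2.02 V; loaded: 1.55 V

Open-circuit: V = 26.8 × 220/(2700 + 220) = 2.02 V.
With the load, R₂ becomes R₂‖R_L = 166.1 Ω, so V = 26.8 × 166.1/2866 = 1.55 V.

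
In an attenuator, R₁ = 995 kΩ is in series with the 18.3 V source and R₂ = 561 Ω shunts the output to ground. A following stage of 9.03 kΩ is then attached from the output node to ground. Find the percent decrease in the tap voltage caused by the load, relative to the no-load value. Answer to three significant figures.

The divider's output (Thévenin) resistance is R₁‖R₂ = 560.7 Ω.
Fractional drop under load = R_th/(R_th + R_L) = 560.7 / (560.7 + 9030) = 0.05846.
So the output falls by 5.85 %.

5.85 %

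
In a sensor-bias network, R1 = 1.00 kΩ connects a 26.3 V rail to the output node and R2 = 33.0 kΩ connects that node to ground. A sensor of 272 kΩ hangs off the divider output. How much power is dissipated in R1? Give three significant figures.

Total resistance from the source is R1 + (R2‖R_L) = 30.43 kΩ, so I = 26.3/30.43 kΩ = 0.8643 mA.
P = I²·R1 = (0.8643 mA)² × 1.00 kΩ = 0.747 mW.

P ≈ 0.747 mW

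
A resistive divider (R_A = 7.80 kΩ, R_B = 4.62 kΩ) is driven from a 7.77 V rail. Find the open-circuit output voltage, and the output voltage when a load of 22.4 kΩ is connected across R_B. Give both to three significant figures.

Open-circuit: V = 7.77 × 4.62/(7.80 + 4.62) = 2.89 V.
With the load, R_B becomes R_B‖R_L = 3.830 kΩ, so V = 7.77 × 3.830/11.63 = 2.56 V.

Unloaded: 2.89 V; loaded: 2.56 V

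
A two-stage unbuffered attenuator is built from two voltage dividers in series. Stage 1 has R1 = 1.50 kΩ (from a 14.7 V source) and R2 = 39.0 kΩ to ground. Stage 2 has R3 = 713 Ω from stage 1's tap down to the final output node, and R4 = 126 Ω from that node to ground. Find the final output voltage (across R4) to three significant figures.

V_out ≈ 0.781 V

Stage 2 presents R3+R4 = 839.0 Ω as a load on stage 1's tap.
Stage 1's lower leg becomes R2‖(R3+R4) = 821.3 Ω, so V_mid = 14.7 × 821.3/2321 = 5.201 V.
Stage 2 is itself unloaded: V_out = V_mid × R4/(R3+R4) = 5.201 × 126/839.0 = 0.781 V.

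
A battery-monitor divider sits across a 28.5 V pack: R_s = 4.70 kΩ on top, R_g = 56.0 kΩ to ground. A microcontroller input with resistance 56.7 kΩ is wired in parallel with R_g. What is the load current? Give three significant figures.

I_L ≈ 0.431 mA

R_g‖R_L = 28.17 kΩ; V_out = 28.5 × 28.17/32.87 = 24.43 V.
I_L = V_out / R_L = 24.43 / 56.7 kΩ = 0.431 mA.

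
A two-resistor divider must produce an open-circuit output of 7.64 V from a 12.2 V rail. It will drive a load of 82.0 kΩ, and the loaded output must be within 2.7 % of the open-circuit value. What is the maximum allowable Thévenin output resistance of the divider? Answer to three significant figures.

R_th ≤ 2.28 kΩ

Loading drop = R_th/(R_th + R_L) ≤ 0.0270, so R_th ≤ R_L · ε/(1−ε) = 82.0 kΩ × 0.0270/0.9730 = 2.28 kΩ.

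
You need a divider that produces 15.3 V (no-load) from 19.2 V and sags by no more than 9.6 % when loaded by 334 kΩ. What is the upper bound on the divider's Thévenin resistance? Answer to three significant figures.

Loading drop = R_th/(R_th + R_L) ≤ 0.0960, so R_th ≤ R_L · ε/(1−ε) = 334 kΩ × 0.0960/0.9040 = 35.5 kΩ.
(Any R1, R2 with R2/(R1+R2) = 0.797 and R1‖R2 ≤ 35.5 kΩ will meet the spec.)

R_th ≤ 35.5 kΩ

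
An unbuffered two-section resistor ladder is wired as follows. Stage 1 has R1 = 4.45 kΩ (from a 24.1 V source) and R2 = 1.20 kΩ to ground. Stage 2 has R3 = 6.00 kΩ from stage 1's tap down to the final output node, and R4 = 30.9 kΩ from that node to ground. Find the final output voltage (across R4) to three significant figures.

Stage 2 presents R3+R4 = 36.90 kΩ as a load on stage 1's tap.
Stage 1's lower leg becomes R2‖(R3+R4) = 1.162 kΩ, so V_mid = 24.1 × 1.162/5.612 = 4.991 V.
Stage 2 is itself unloaded: V_out = V_mid × R4/(R3+R4) = 4.991 × 30.9/36.90 = 4.18 V.

V_out ≈ 4.18 V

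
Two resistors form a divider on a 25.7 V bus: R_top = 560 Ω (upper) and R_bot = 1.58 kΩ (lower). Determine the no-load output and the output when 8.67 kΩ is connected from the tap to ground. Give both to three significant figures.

Unloaded: 19.0 V; loaded: 18.1 V

Open-circuit: V = 25.7 × 1580/(560 + 1580) = 19.0 V.
With the load, R_bot becomes R_bot‖R_L = 1336 Ω, so V = 25.7 × 1336/1896 = 18.1 V.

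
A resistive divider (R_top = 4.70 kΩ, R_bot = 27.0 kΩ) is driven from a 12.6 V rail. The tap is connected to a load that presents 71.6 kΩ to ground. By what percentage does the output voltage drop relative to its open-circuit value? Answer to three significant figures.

5.29 %

The divider's output (Thévenin) resistance is R_top‖R_bot = 4.003 kΩ.
Fractional drop under load = R_th/(R_th + R_L) = 4.003 / (4.003 + 71.6) = 0.05295.
So the output falls by 5.29 %.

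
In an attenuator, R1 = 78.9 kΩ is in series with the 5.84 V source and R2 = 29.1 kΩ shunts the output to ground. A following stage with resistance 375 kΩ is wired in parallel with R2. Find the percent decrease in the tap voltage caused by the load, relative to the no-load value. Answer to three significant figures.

The divider's output (Thévenin) resistance is R1‖R2 = 21.26 kΩ.
Fractional drop under load = R_th/(R_th + R_L) = 21.26 / (21.26 + 375) = 0.05365.
So the output falls by 5.36 %.

5.36 %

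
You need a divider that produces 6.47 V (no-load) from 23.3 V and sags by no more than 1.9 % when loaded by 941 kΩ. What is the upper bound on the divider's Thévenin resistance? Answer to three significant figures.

R_th ≤ 18.2 kΩ

Loading drop = R_th/(R_th + R_L) ≤ 0.0190, so R_th ≤ R_L · ε/(1−ε) = 941 kΩ × 0.0190/0.9810 = 18.2 kΩ.
(Any R1, R2 with R2/(R1+R2) = 0.278 and R1‖R2 ≤ 18.2 kΩ will meet the spec.)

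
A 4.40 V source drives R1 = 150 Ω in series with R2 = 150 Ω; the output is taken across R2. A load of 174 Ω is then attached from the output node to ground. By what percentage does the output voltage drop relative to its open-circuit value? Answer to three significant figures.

30.1 %

Unloaded V = 4.40 × 150/300.0 = 2.200 V.
Loaded: R2‖R_L = 80.56 Ω, giving V = 4.40 × 80.56/230.6 = 1.537 V.
Drop = (2.200 − 1.537) / 2.200 = 30.1 %.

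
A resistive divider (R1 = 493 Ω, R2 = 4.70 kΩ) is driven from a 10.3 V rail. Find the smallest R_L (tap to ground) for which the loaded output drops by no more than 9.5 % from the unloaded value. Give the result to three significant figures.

Output resistance R_th = R1‖R2 = (493 × 4700)/5193 = 446.2 Ω.
The fractional drop is R_th/(R_th + R_L); requiring this ≤ 0.0950 gives R_L ≥ R_th(1/0.0950 − 1) = 446.2 × 9.526 = 4.25 kΩ.

R_L(min) ≈ 4.25 kΩ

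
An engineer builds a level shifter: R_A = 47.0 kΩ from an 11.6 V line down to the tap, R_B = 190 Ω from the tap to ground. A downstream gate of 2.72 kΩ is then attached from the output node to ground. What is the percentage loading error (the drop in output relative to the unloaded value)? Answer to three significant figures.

6.50 %

The divider's output (Thévenin) resistance is R_A‖R_B = 189.2 Ω.
Fractional drop under load = R_th/(R_th + R_L) = 189.2 / (189.2 + 2720) = 0.06505.
So the output falls by 6.50 %.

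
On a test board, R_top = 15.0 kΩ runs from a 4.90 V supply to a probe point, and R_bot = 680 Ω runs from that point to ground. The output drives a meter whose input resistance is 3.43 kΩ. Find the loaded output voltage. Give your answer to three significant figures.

V_out ≈ 0.179 V

The load sits in parallel with R_bot: R_bot‖R_L = (680 × 3430) / (680 + 3430) = 567.5 Ω.
V_out = 4.90 × 567.5 / (15000 + 567.5) = 4.90 × 567.5/15570 = 0.179 V.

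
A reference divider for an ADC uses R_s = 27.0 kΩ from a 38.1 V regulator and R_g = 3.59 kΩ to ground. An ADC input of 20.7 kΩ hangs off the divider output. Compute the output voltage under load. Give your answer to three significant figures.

The load sits in parallel with R_g: R_g‖R_L = (3.59 × 20.7) / (3.59 + 20.7) = 3.059 kΩ.
V_out = 38.1 × 3.059 / (27.0 + 3.059) = 38.1 × 3.059/30.06 = 3.88 V.

V_out ≈ 3.88 V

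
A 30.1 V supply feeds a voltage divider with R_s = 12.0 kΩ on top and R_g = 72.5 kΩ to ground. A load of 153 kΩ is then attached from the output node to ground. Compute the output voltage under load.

V_out ≈ 24.2 V

The load sits in parallel with R_g: R_g‖R_L = (72.5 × 153) / (72.5 + 153) = 49.19 kΩ.
V_out = 30.1 × 49.19 / (12.0 + 49.19) = 30.1 × 49.19/61.19 = 24.2 V.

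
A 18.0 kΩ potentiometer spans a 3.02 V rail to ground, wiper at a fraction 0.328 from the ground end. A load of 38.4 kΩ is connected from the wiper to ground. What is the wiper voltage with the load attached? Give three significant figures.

The wiper splits the pot into (1−α)R = 12.10 kΩ above and αR = 5.904 kΩ below.
Lower section ‖ load = 5.117 kΩ.
V_wiper = 3.02 × 5.117/(12.10 + 5.117) = 0.898 V.

V ≈ 0.898 V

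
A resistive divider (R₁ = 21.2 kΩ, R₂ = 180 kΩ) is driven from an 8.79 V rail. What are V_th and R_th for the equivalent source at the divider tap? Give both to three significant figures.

V_th is the open-circuit tap voltage: 8.79 × 180/(21.2 + 180) = 7.86 V.
With the supply zeroed, R₁ and R₂ appear in parallel from the tap: R_th = R₁‖R₂ = (21.2 × 180)/201.2 = 19.0 kΩ.

V_th = 7.86 V, R_th = 19.0 kΩ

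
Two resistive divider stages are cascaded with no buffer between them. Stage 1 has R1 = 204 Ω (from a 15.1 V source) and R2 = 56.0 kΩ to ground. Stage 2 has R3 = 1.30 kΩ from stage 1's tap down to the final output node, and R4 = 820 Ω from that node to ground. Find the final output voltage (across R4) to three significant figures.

Stage 2 presents R3+R4 = 2120 Ω as a load on stage 1's tap.
Stage 1's lower leg becomes R2‖(R3+R4) = 2043 Ω, so V_mid = 15.1 × 2043/2247 = 13.73 V.
Stage 2 is itself unloaded: V_out = V_mid × R4/(R3+R4) = 13.73 × 820/2120 = 5.31 V.

V_out ≈ 5.31 V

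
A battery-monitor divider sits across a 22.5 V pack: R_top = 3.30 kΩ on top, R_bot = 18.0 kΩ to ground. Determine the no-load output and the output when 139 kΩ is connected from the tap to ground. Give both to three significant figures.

Unloaded: 19.0 V; loaded: 18.6 V

Open-circuit: V = 22.5 × 18.0/(3.30 + 18.0) = 19.0 V.
With the load, R_bot becomes R_bot‖R_L = 15.94 kΩ, so V = 22.5 × 15.94/19.24 = 18.6 V.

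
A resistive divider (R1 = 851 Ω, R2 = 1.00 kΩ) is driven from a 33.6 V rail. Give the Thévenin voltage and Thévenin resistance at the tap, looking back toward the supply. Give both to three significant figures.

V_th is the open-circuit tap voltage: 33.6 × 1000/(851 + 1000) = 18.2 V.
With the supply zeroed, R1 and R2 appear in parallel from the tap: R_th = R1‖R2 = (851 × 1000)/1851 = 460 Ω.

V_th = 18.2 V, R_th = 460 Ω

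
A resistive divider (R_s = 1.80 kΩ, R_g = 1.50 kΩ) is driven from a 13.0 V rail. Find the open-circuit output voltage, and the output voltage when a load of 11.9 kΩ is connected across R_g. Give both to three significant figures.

Unloaded: 5.91 V; loaded: 5.53 V

Open-circuit: V = 13.0 × 1.50/(1.80 + 1.50) = 5.91 V.
With the load, R_g becomes R_g‖R_L = 1.332 kΩ, so V = 13.0 × 1.332/3.132 = 5.53 V.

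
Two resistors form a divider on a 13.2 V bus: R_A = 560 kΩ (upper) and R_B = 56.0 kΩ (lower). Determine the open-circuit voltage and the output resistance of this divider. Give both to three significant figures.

V_th = 1.20 V, R_th = 50.9 kΩ

V_th is the open-circuit tap voltage: 13.2 × 56.0/(560 + 56.0) = 1.20 V.
With the supply zeroed, R_A and R_B appear in parallel from the tap: R_th = R_A‖R_B = (560 × 56.0)/616.0 = 50.9 kΩ.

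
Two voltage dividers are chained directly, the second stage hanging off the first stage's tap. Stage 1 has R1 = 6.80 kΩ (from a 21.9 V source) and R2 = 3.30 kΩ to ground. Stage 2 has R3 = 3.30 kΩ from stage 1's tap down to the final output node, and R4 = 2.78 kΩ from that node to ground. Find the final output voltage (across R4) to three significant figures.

V_out ≈ 2.40 V

Stage 2 presents R3+R4 = 6.080 kΩ as a load on stage 1's tap.
Stage 1's lower leg becomes R2‖(R3+R4) = 2.139 kΩ, so V_mid = 21.9 × 2.139/8.939 = 5.240 V.
Stage 2 is itself unloaded: V_out = V_mid × R4/(R3+R4) = 5.240 × 2.78/6.080 = 2.40 V.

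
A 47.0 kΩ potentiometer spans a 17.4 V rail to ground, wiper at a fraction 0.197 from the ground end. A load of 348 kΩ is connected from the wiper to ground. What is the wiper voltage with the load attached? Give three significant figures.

The wiper splits the pot into (1−α)R = 37.74 kΩ above and αR = 9.259 kΩ below.
Lower section ‖ load = 9.019 kΩ.
V_wiper = 17.4 × 9.019/(37.74 + 9.019) = 3.36 V.

V ≈ 3.36 V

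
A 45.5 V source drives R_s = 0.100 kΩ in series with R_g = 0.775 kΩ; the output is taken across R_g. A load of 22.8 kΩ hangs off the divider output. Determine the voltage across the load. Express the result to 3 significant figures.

V_out ≈ 40.1 V

The load sits in parallel with R_g: R_g‖R_L = (775 × 22800) / (775 + 22800) = 749.5 Ω.
V_out = 45.5 × 749.5 / (100 + 749.5) = 45.5 × 749.5/849.5 = 40.1 V.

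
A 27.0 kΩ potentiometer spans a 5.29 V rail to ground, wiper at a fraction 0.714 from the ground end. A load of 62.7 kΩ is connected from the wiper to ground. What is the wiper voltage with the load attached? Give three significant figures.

The wiper splits the pot into (1−α)R = 7.722 kΩ above and αR = 19.28 kΩ below.
Lower section ‖ load = 14.74 kΩ.
V_wiper = 5.29 × 14.74/(7.722 + 14.74) = 3.47 V.

V ≈ 3.47 V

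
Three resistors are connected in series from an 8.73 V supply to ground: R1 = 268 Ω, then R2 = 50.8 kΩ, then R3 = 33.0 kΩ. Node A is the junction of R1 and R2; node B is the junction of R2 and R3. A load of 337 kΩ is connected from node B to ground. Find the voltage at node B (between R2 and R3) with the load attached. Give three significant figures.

At node B, R3 is in parallel with the load: R3‖R_L = 30060 Ω.
Below node A the resistance is R2 + (R3‖R_L) = 80860 Ω, so V_A = 8.73 × 80860/81120 = 8.701 V.
Then V_B = V_A × (R3‖R_L)/(R2 + R3‖R_L) = 8.701 × 30060/80860 = 3.23 V.

V ≈ 3.23 V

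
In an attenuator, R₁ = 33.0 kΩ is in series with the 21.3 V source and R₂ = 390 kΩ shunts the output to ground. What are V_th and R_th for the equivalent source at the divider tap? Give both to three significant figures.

V_th = 19.6 V, R_th = 30.4 kΩ

V_th is the open-circuit tap voltage: 21.3 × 390/(33.0 + 390) = 19.6 V.
With the supply zeroed, R₁ and R₂ appear in parallel from the tap: R_th = R₁‖R₂ = (33.0 × 390)/423.0 = 30.4 kΩ.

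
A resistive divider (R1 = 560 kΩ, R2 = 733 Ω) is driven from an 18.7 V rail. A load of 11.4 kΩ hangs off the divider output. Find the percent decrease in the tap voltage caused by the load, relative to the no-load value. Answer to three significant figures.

6.03 %

The divider's output (Thévenin) resistance is R1‖R2 = 732.0 Ω.
Fractional drop under load = R_th/(R_th + R_L) = 732.0 / (732.0 + 11400) = 0.06034.
So the output falls by 6.03 %.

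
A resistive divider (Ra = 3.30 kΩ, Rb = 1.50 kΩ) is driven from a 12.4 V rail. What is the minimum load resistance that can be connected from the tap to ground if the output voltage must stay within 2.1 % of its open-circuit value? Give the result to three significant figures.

R_L(min) ≈ 48.1 kΩ

Output resistance R_th = Ra‖Rb = (3.30 × 1.50)/4.800 = 1.031 kΩ.
The fractional drop is R_th/(R_th + R_L); requiring this ≤ 0.0210 gives R_L ≥ R_th(1/0.0210 − 1) = 1.031 × 46.62 = 48.1 kΩ.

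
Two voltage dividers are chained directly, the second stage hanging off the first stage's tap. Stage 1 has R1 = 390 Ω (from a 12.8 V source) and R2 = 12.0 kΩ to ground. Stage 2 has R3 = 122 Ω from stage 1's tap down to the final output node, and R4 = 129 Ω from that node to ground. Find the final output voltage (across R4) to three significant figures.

V_out ≈ 2.54 V

Stage 2 presents R3+R4 = 251.0 Ω as a load on stage 1's tap.
Stage 1's lower leg becomes R2‖(R3+R4) = 245.9 Ω, so V_mid = 12.8 × 245.9/635.9 = 4.949 V.
Stage 2 is itself unloaded: V_out = V_mid × R4/(R3+R4) = 4.949 × 129/251.0 = 2.54 V.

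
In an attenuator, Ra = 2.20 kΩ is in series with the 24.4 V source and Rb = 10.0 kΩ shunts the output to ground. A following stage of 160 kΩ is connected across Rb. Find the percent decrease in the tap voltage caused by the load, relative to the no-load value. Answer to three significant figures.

The divider's output (Thévenin) resistance is Ra‖Rb = 1.803 kΩ.
Fractional drop under load = R_th/(R_th + R_L) = 1.803 / (1.803 + 160) = 0.01114.
So the output falls by 1.11 %.

1.11 %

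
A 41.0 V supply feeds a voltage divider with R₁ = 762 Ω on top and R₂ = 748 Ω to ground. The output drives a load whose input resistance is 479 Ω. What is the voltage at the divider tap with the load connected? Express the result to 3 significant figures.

V_out ≈ 11.4 V

The load sits in parallel with R₂: R₂‖R_L = (748 × 479) / (748 + 479) = 292.0 Ω.
V_out = 41.0 × 292.0 / (762 + 292.0) = 41.0 × 292.0/1054 = 11.4 V.
(Unloaded it would have been 20.3 V.)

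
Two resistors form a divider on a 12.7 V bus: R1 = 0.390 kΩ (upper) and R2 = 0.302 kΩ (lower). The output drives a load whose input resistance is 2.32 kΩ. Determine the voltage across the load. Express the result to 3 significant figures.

V_out ≈ 5.16 V

The load sits in parallel with R2: R2‖R_L = (302 × 2320) / (302 + 2320) = 267.2 Ω.
V_out = 12.7 × 267.2 / (390 + 267.2) = 12.7 × 267.2/657.2 = 5.16 V.
(Unloaded it would have been 5.54 V.)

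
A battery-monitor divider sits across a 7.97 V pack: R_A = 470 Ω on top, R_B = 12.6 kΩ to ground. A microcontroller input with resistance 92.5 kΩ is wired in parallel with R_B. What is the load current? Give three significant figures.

I_L ≈ 0.0827 mA

R_B‖R_L = 11090 Ω; V_out = 7.97 × 11090/11560 = 7.646 V.
I_L = V_out / R_L = 7.646 / 92.5 kΩ = 0.0827 mA.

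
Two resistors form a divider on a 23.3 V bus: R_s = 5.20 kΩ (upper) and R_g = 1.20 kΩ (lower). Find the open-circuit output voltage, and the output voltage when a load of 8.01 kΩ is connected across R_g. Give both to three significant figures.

Unloaded: 4.37 V; loaded: 3.89 V

Open-circuit: V = 23.3 × 1.20/(5.20 + 1.20) = 4.37 V.
With the load, R_g becomes R_g‖R_L = 1.044 kΩ, so V = 23.3 × 1.044/6.244 = 3.89 V.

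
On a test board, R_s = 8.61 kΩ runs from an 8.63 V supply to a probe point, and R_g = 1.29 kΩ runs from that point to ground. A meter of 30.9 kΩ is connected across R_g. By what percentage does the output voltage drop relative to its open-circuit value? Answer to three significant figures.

3.50 %

The divider's output (Thévenin) resistance is R_s‖R_g = 1.122 kΩ.
Fractional drop under load = R_th/(R_th + R_L) = 1.122 / (1.122 + 30.9) = 0.03504.
So the output falls by 3.50 %.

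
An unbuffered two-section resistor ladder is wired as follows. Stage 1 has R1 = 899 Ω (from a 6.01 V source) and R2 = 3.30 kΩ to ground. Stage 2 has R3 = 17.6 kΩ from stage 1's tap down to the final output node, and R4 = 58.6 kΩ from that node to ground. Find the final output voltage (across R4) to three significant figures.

V_out ≈ 3.60 V

Stage 2 presents R3+R4 = 76200 Ω as a load on stage 1's tap.
Stage 1's lower leg becomes R2‖(R3+R4) = 3163 Ω, so V_mid = 6.01 × 3163/4062 = 4.680 V.
Stage 2 is itself unloaded: V_out = V_mid × R4/(R3+R4) = 4.680 × 58600/76200 = 3.60 V.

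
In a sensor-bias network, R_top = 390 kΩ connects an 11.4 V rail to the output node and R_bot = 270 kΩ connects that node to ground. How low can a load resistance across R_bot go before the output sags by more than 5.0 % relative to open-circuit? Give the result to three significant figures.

R_L(min) ≈ 3.03 MΩ

Output resistance R_th = R_top‖R_bot = (390 × 270)/660.0 = 159.5 kΩ.
The fractional drop is R_th/(R_th + R_L); requiring this ≤ 0.0500 gives R_L ≥ R_th(1/0.0500 − 1) = 159.5 × 19.00 = 3.03 MΩ.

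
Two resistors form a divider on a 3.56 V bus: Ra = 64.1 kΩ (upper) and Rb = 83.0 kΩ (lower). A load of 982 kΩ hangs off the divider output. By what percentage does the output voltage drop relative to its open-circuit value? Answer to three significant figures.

3.55 %

The divider's output (Thévenin) resistance is Ra‖Rb = 36.17 kΩ.
Fractional drop under load = R_th/(R_th + R_L) = 36.17 / (36.17 + 982) = 0.03552.
So the output falls by 3.55 %.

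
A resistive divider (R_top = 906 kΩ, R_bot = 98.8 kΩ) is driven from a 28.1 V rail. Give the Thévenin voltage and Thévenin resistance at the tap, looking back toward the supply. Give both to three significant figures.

V_th is the open-circuit tap voltage: 28.1 × 98.8/(906 + 98.8) = 2.76 V.
With the supply zeroed, R_top and R_bot appear in parallel from the tap: R_th = R_top‖R_bot = (906 × 98.8)/1005 = 89.1 kΩ.

V_th = 2.76 V, R_th = 89.1 kΩ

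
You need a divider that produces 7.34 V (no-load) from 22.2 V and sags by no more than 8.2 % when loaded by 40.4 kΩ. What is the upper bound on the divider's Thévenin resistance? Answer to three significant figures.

R_th ≤ 3.61 kΩ

Loading drop = R_th/(R_th + R_L) ≤ 0.0820, so R_th ≤ R_L · ε/(1−ε) = 40.4 kΩ × 0.0820/0.9180 = 3.61 kΩ.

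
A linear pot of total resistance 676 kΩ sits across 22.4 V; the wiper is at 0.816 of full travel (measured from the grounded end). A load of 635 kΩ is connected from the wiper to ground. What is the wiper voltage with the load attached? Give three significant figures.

The wiper splits the pot into (1−α)R = 124.4 kΩ above and αR = 551.6 kΩ below.
Lower section ‖ load = 295.2 kΩ.
V_wiper = 22.4 × 295.2/(124.4 + 295.2) = 15.8 V.

V ≈ 15.8 V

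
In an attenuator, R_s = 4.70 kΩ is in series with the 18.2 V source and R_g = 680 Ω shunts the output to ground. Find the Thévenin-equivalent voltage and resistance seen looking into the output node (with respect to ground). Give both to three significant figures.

V_th = 2.30 V, R_th = 594 Ω

V_th is the open-circuit tap voltage: 18.2 × 680/(4700 + 680) = 2.30 V.
With the supply zeroed, R_s and R_g appear in parallel from the tap: R_th = R_s‖R_g = (4700 × 680)/5380 = 594 Ω.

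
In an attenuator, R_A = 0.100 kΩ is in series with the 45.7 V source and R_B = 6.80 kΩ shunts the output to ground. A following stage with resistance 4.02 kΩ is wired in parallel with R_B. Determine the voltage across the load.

V_out ≈ 44.0 V

The load sits in parallel with R_B: R_B‖R_L = (6800 × 4020) / (6800 + 4020) = 2526 Ω.
V_out = 45.7 × 2526 / (100 + 2526) = 45.7 × 2526/2626 = 44.0 V.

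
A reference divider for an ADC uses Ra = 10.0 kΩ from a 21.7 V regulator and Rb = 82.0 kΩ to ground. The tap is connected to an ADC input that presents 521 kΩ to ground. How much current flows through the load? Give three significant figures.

I_L ≈ 0.0365 mA

Rb‖R_L = 70.85 kΩ; V_out = 21.7 × 70.85/80.85 = 19.02 V.
I_L = V_out / R_L = 19.02 / 521 kΩ = 0.0365 mA.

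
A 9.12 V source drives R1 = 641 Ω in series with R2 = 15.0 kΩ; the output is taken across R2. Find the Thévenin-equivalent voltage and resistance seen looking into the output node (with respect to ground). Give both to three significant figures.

V_th = 8.75 V, R_th = 615 Ω

V_th is the open-circuit tap voltage: 9.12 × 15000/(641 + 15000) = 8.75 V.
With the supply zeroed, R1 and R2 appear in parallel from the tap: R_th = R1‖R2 = (641 × 15000)/15640 = 615 Ω.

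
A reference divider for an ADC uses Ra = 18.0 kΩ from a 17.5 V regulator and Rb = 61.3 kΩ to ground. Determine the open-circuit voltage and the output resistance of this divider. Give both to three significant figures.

V_th is the open-circuit tap voltage: 17.5 × 61.3/(18.0 + 61.3) = 13.5 V.
With the supply zeroed, Ra and Rb appear in parallel from the tap: R_th = Ra‖Rb = (18.0 × 61.3)/79.30 = 13.9 kΩ.

V_th = 13.5 V, R_th = 13.9 kΩ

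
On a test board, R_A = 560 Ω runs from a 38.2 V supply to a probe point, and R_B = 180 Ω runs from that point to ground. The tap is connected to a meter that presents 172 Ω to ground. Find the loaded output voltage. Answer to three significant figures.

V_out ≈ 5.19 V

The load sits in parallel with R_B: R_B‖R_L = (180 × 172) / (180 + 172) = 87.95 Ω.
V_out = 38.2 × 87.95 / (560 + 87.95) = 38.2 × 87.95/648.0 = 5.19 V.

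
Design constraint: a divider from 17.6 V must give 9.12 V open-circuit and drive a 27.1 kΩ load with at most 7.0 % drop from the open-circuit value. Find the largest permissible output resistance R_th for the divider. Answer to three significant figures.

Loading drop = R_th/(R_th + R_L) ≤ 0.0700, so R_th ≤ R_L · ε/(1−ε) = 27.1 kΩ × 0.0700/0.9300 = 2.04 kΩ.
(Any R1, R2 with R2/(R1+R2) = 0.518 and R1‖R2 ≤ 2.04 kΩ will meet the spec.)

R_th ≤ 2.04 kΩ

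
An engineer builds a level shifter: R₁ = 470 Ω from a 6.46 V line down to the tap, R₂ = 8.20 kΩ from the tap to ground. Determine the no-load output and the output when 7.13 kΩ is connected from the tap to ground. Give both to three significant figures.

Unloaded: 6.11 V; loaded: 5.75 V

Open-circuit: V = 6.46 × 8200/(470 + 8200) = 6.11 V.
With the load, R₂ becomes R₂‖R_L = 3814 Ω, so V = 6.46 × 3814/4284 = 5.75 V.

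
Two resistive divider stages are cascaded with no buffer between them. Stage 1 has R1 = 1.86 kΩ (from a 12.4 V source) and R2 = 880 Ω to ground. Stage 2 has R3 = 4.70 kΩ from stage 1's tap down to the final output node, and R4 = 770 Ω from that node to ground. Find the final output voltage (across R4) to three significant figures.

V_out ≈ 0.505 V

Stage 2 presents R3+R4 = 5470 Ω as a load on stage 1's tap.
Stage 1's lower leg becomes R2‖(R3+R4) = 758.0 Ω, so V_mid = 12.4 × 758.0/2618 = 3.590 V.
Stage 2 is itself unloaded: V_out = V_mid × R4/(R3+R4) = 3.590 × 770/5470 = 0.505 V.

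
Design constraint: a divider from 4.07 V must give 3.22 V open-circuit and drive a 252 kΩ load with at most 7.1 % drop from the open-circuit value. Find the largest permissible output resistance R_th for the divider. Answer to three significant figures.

R_th ≤ 19.3 kΩ

Loading drop = R_th/(R_th + R_L) ≤ 0.0710, so R_th ≤ R_L · ε/(1−ε) = 252 kΩ × 0.0710/0.9290 = 19.3 kΩ.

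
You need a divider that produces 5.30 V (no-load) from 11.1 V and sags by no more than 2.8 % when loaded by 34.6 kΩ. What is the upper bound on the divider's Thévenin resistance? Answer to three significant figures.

R_th ≤ 997 Ω

Loading drop = R_th/(R_th + R_L) ≤ 0.0280, so R_th ≤ R_L · ε/(1−ε) = 34.6 kΩ × 0.0280/0.9720 = 997 Ω.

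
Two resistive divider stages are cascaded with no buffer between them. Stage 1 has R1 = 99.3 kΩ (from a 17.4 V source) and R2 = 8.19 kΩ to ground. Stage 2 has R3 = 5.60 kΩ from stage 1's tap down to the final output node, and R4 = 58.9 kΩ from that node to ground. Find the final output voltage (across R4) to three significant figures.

Stage 2 presents R3+R4 = 64.50 kΩ as a load on stage 1's tap.
Stage 1's lower leg becomes R2‖(R3+R4) = 7.267 kΩ, so V_mid = 17.4 × 7.267/106.6 = 1.187 V.
Stage 2 is itself unloaded: V_out = V_mid × R4/(R3+R4) = 1.187 × 58.9/64.50 = 1.08 V.

V_out ≈ 1.08 V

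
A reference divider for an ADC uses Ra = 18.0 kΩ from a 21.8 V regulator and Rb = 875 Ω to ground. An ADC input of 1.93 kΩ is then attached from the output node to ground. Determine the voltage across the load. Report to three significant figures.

V_out ≈ 0.706 V

The load sits in parallel with Rb: Rb‖R_L = (875 × 1930) / (875 + 1930) = 602.0 Ω.
V_out = 21.8 × 602.0 / (18000 + 602.0) = 21.8 × 602.0/18600 = 0.706 V.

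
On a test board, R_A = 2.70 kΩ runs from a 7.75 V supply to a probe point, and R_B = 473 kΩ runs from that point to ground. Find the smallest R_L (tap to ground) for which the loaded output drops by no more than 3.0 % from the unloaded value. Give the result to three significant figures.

R_L(min) ≈ 86.8 kΩ

Output resistance R_th = R_A‖R_B = (2.70 × 473)/475.7 = 2.685 kΩ.
The fractional drop is R_th/(R_th + R_L); requiring this ≤ 0.0300 gives R_L ≥ R_th(1/0.0300 − 1) = 2.685 × 32.33 = 86.8 kΩ.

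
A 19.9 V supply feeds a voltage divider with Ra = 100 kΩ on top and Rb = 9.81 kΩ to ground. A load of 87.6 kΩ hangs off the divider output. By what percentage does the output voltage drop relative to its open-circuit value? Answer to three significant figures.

9.25 %

The divider's output (Thévenin) resistance is Ra‖Rb = 8.934 kΩ.
Fractional drop under load = R_th/(R_th + R_L) = 8.934 / (8.934 + 87.6) = 0.09254.
So the output falls by 9.25 %.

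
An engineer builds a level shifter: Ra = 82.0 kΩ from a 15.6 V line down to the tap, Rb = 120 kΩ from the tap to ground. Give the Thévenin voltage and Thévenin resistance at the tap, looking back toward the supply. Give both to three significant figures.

V_th is the open-circuit tap voltage: 15.6 × 120/(82.0 + 120) = 9.27 V.
With the supply zeroed, Ra and Rb appear in parallel from the tap: R_th = Ra‖Rb = (82.0 × 120)/202.0 = 48.7 kΩ.

V_th = 9.27 V, R_th = 48.7 kΩ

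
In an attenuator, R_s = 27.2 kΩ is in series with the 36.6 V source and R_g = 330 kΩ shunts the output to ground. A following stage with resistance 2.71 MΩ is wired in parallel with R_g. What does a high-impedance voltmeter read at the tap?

The load sits in parallel with R_g: R_g‖R_L = (330 × 2710) / (330 + 2710) = 294.2 kΩ.
V_out = 36.6 × 294.2 / (27.2 + 294.2) = 36.6 × 294.2/321.4 = 33.5 V.
(Unloaded it would have been 33.8 V.)

V_out ≈ 33.5 V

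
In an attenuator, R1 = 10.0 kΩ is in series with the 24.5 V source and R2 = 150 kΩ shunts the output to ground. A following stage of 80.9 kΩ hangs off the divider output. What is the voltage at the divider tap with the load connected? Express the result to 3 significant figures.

V_out ≈ 20.6 V

The load sits in parallel with R2: R2‖R_L = (150 × 80.9) / (150 + 80.9) = 52.56 kΩ.
V_out = 24.5 × 52.56 / (10.0 + 52.56) = 24.5 × 52.56/62.56 = 20.6 V.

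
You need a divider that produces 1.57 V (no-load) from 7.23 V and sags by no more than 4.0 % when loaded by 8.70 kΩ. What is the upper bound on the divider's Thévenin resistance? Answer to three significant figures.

R_th ≤ 362 Ω

Loading drop = R_th/(R_th + R_L) ≤ 0.0400, so R_th ≤ R_L · ε/(1−ε) = 8.70 kΩ × 0.0400/0.9600 = 362 Ω.
(Any R1, R2 with R2/(R1+R2) = 0.217 and R1‖R2 ≤ 362 Ω will meet the spec.)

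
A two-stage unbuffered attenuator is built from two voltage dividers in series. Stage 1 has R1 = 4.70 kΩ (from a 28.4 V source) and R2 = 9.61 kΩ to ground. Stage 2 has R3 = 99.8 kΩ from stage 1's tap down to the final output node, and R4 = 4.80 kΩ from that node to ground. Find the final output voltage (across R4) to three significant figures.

Stage 2 presents R3+R4 = 104.6 kΩ as a load on stage 1's tap.
Stage 1's lower leg becomes R2‖(R3+R4) = 8.801 kΩ, so V_mid = 28.4 × 8.801/13.50 = 18.51 V.
Stage 2 is itself unloaded: V_out = V_mid × R4/(R3+R4) = 18.51 × 4.80/104.6 = 0.850 V.

V_out ≈ 0.850 V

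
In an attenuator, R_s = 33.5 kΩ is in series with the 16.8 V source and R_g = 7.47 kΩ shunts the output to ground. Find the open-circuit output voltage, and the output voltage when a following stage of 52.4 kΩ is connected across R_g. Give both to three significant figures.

Unloaded: 3.06 V; loaded: 2.74 V

Open-circuit: V = 16.8 × 7.47/(33.5 + 7.47) = 3.06 V.
With the load, R_g becomes R_g‖R_L = 6.538 kΩ, so V = 16.8 × 6.538/40.04 = 2.74 V.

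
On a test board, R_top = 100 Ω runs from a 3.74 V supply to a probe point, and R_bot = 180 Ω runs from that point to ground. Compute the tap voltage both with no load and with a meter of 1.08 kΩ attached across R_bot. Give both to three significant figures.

Unloaded: 2.40 V; loaded: 2.27 V

Open-circuit: V = 3.74 × 180/(100 + 180) = 2.40 V.
With the load, R_bot becomes R_bot‖R_L = 154.3 Ω, so V = 3.74 × 154.3/254.3 = 2.27 V.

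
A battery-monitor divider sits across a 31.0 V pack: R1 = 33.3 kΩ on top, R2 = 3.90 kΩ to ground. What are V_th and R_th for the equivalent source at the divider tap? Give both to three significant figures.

V_th is the open-circuit tap voltage: 31.0 × 3.90/(33.3 + 3.90) = 3.25 V.
With the supply zeroed, R1 and R2 appear in parallel from the tap: R_th = R1‖R2 = (33.3 × 3.90)/37.20 = 3.49 kΩ.

V_th = 3.25 V, R_th = 3.49 kΩ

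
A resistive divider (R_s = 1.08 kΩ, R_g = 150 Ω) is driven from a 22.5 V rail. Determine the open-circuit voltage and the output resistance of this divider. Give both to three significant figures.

V_th is the open-circuit tap voltage: 22.5 × 150/(1080 + 150) = 2.74 V.
With the supply zeroed, R_s and R_g appear in parallel from the tap: R_th = R_s‖R_g = (1080 × 150)/1230 = 132 Ω.

V_th = 2.74 V, R_th = 132 Ω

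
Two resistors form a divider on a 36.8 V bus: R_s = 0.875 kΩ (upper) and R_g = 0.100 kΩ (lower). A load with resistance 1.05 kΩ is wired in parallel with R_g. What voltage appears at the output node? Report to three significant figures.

The load sits in parallel with R_g: R_g‖R_L = (100 × 1050) / (100 + 1050) = 91.30 Ω.
V_out = 36.8 × 91.30 / (875 + 91.30) = 36.8 × 91.30/966.3 = 3.48 V.

V_out ≈ 3.48 V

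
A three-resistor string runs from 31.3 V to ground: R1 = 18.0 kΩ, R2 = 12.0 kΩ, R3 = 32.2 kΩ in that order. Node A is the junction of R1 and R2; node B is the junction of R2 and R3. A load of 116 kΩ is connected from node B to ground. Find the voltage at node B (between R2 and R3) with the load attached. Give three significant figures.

At node B, R3 is in parallel with the load: R3‖R_L = 25.20 kΩ.
Below node A the resistance is R2 + (R3‖R_L) = 37.20 kΩ, so V_A = 31.3 × 37.20/55.20 = 21.09 V.
Then V_B = V_A × (R3‖R_L)/(R2 + R3‖R_L) = 21.09 × 25.20/37.20 = 14.3 V.

V ≈ 14.3 V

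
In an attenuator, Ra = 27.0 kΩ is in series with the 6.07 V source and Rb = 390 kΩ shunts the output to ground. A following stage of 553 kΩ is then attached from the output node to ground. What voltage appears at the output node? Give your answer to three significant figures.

V_out ≈ 5.43 V

The load sits in parallel with Rb: Rb‖R_L = (390 × 553) / (390 + 553) = 228.7 kΩ.
V_out = 6.07 × 228.7 / (27.0 + 228.7) = 6.07 × 228.7/255.7 = 5.43 V.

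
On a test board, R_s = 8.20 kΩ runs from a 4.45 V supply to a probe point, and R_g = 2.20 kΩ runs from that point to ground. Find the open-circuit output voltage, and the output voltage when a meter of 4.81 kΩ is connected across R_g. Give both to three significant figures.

Open-circuit: V = 4.45 × 2.20/(8.20 + 2.20) = 0.941 V.
With the load, R_g becomes R_g‖R_L = 1.510 kΩ, so V = 4.45 × 1.510/9.710 = 0.692 V.

Unloaded: 0.941 V; loaded: 0.692 V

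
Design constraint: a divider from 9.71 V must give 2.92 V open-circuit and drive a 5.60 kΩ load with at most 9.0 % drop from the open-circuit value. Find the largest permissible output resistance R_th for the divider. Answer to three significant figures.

R_th ≤ 554 Ω

Loading drop = R_th/(R_th + R_L) ≤ 0.0900, so R_th ≤ R_L · ε/(1−ε) = 5.60 kΩ × 0.0900/0.9100 = 554 Ω.
(Any R1, R2 with R2/(R1+R2) = 0.301 and R1‖R2 ≤ 554 Ω will meet the spec.)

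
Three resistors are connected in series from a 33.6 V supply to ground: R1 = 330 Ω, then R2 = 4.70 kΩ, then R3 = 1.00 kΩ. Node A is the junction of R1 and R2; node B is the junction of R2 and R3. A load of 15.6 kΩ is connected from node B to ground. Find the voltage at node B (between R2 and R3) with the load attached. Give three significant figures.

At node B, R3 is in parallel with the load: R3‖R_L = 939.8 Ω.
Below node A the resistance is R2 + (R3‖R_L) = 5640 Ω, so V_A = 33.6 × 5640/5970 = 31.74 V.
Then V_B = V_A × (R3‖R_L)/(R2 + R3‖R_L) = 31.74 × 939.8/5640 = 5.29 V.

V ≈ 5.29 V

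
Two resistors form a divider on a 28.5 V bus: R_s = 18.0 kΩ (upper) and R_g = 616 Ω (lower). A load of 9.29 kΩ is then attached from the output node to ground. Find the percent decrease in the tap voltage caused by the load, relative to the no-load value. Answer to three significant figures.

6.03 %

The divider's output (Thévenin) resistance is R_s‖R_g = 595.6 Ω.
Fractional drop under load = R_th/(R_th + R_L) = 595.6 / (595.6 + 9290) = 0.06025.
So the output falls by 6.03 %.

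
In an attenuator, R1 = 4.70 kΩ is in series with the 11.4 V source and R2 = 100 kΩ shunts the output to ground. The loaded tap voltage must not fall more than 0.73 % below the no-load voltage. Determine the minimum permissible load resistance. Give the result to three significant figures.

Output resistance R_th = R1‖R2 = (4.70 × 100)/104.7 = 4.489 kΩ.
The fractional drop is R_th/(R_th + R_L); requiring this ≤ 0.00730 gives R_L ≥ R_th(1/0.00730 − 1) = 4.489 × 136.0 = 610 kΩ.

R_L(min) ≈ 610 kΩ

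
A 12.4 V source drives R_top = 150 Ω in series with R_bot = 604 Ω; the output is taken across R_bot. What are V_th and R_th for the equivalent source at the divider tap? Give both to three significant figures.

V_th is the open-circuit tap voltage: 12.4 × 604/(150 + 604) = 9.93 V.
With the supply zeroed, R_top and R_bot appear in parallel from the tap: R_th = R_top‖R_bot = (150 × 604)/754.0 = 120 Ω.

V_th = 9.93 V, R_th = 120 Ω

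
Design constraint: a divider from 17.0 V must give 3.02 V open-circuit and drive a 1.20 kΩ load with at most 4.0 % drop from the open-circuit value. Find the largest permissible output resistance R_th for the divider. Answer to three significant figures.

R_th ≤ 50.0 Ω

Loading drop = R_th/(R_th + R_L) ≤ 0.0400, so R_th ≤ R_L · ε/(1−ε) = 1.20 kΩ × 0.0400/0.9600 = 50.0 Ω.
(Any R1, R2 with R2/(R1+R2) = 0.178 and R1‖R2 ≤ 50.0 Ω will meet the spec.)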